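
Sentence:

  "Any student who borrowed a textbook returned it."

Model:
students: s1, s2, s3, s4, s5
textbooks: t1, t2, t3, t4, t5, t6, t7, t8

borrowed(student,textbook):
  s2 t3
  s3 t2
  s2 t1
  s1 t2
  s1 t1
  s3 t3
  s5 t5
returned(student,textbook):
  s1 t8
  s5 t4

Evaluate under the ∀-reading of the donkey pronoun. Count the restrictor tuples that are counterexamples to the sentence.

"it" takes "a textbook" as antecedent — a donkey pronoun bound across the clause boundary.
Strong reading: for every (s,t) with borrowed(s,t), returned(s,t).
Restrictor pairs: (s1,t1) ✗  (s1,t2) ✗  (s2,t1) ✗  (s2,t3) ✗  (s3,t2) ✗  (s3,t3) ✗  (s5,t5) ✗
Counterexamples (restrictor pairs failing the scope): 7.

7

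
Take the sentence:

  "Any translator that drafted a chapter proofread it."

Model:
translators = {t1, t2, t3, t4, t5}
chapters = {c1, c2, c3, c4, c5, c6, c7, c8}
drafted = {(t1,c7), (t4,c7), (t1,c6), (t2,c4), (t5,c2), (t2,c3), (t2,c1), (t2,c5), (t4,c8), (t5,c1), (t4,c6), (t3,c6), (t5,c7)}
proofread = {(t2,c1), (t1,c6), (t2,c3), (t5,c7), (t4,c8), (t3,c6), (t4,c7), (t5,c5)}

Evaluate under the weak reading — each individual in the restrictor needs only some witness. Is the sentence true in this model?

True

"it" takes "a chapter" as antecedent — a donkey pronoun bound across the clause boundary.
Weak reading: every translator t with some drafted-chapter has at least one drafted-chapter c such that proofread(t,c).
Per translator: t1:✓  t2:✓  t3:✓  t4:✓  t5:✓
Every translator in the restrictor has a witness.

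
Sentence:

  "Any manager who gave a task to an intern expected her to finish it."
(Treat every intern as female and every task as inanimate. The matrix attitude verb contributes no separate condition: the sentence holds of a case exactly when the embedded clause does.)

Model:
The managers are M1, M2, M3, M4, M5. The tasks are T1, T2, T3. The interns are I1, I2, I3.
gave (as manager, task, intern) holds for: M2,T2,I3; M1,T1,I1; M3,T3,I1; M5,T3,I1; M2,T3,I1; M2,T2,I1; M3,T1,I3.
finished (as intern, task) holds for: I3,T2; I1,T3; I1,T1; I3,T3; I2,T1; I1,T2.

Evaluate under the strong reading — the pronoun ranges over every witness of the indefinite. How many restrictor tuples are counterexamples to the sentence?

1

"her" takes "an intern" as antecedent and "it" takes "a task"; both are donkey pronouns co-varying with the restrictor.
Strong reading: for every (m,t,i) with gave(m,t,i), finished(i,t).
Restrictor triples: (M1,T1,I1)→finished(I1,T1) ✓  (M2,T2,I1)→finished(I1,T2) ✓  (M2,T2,I3)→finished(I3,T2) ✓  (M2,T3,I1)→finished(I1,T3) ✓  (M3,T1,I3)→finished(I3,T1) ✗  (M3,T3,I1)→finished(I1,T3) ✓  (M5,T3,I1)→finished(I1,T3) ✓
Counterexamples (restrictor triples failing the scope): 1.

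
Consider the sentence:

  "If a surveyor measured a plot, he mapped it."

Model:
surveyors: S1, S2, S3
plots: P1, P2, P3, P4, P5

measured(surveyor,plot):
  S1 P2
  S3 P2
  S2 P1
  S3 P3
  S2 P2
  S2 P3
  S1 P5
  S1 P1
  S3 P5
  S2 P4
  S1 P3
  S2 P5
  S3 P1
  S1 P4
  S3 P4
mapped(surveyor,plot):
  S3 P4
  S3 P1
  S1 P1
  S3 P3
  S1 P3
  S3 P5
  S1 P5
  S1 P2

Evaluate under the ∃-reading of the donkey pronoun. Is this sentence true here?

"it" takes "a plot" as antecedent — a donkey pronoun bound across the clause boundary.
Weak reading: every surveyor s with some measured-plot has at least one measured-plot p such that mapped(s,p).
Per surveyor: S1:✓  S2:✗  S3:✓
S2 has no witness among its measured-plots.

False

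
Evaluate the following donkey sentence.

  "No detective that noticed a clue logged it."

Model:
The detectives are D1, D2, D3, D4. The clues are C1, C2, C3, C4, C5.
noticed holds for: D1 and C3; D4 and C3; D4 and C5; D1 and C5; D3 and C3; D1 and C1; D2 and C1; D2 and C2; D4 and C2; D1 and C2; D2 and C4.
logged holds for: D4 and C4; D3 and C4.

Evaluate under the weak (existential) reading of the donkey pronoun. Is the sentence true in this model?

"it" takes "a clue" as antecedent — a donkey pronoun bound across the clause boundary.
Truth condition: for no (d,c) with noticed(d,c) does logged(d,c) hold.
Restrictor pairs — does the scope hold? (D1,C1):fails  (D1,C2):fails  (D1,C3):fails  (D1,C5):fails  (D2,C1):fails  (D2,C2):fails  (D2,C4):fails  (D3,C3):fails  (D4,C2):fails  (D4,C3):fails  (D4,C5):fails
Scope holds for no restrictor pair, so the sentence is true.

True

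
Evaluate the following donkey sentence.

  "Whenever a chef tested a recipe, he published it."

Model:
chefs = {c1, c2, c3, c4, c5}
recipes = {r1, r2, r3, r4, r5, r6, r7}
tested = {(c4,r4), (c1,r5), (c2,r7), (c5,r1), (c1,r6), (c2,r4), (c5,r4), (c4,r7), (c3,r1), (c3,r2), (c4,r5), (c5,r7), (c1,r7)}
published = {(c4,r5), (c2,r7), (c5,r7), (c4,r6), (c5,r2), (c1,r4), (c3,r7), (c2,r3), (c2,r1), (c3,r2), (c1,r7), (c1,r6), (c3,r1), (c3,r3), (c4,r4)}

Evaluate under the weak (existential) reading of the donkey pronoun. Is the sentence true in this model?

"it" takes "a recipe" as antecedent — a donkey pronoun bound across the clause boundary.
Weak reading: every chef c with some tested-recipe has at least one tested-recipe r such that published(c,r).
Per chef: c1:✓  c2:✓  c3:✓  c4:✓  c5:✓
Every chef in the restrictor has a witness.

True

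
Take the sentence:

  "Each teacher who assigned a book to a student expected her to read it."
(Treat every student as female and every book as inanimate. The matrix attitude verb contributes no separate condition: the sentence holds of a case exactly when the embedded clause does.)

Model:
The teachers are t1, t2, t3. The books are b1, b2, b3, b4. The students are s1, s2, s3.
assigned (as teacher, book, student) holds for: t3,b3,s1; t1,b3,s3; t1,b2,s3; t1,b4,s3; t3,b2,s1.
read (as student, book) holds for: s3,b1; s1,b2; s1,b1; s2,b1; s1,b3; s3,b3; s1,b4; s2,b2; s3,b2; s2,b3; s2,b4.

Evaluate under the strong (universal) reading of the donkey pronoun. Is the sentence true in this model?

"her" takes "a student" as antecedent and "it" takes "a book"; both are donkey pronouns co-varying with the restrictor.
Strong reading: for every (t,b,s) with assigned(t,b,s), read(s,b).
Restrictor triples: (t1,b2,s3)→read(s3,b2) ✓  (t1,b3,s3)→read(s3,b3) ✓  (t1,b4,s3)→read(s3,b4) ✗  (t3,b2,s1)→read(s1,b2) ✓  (t3,b3,s1)→read(s1,b3) ✓
Counterexample: (t1,b4,s3) — read(s3,b4) does not hold.

False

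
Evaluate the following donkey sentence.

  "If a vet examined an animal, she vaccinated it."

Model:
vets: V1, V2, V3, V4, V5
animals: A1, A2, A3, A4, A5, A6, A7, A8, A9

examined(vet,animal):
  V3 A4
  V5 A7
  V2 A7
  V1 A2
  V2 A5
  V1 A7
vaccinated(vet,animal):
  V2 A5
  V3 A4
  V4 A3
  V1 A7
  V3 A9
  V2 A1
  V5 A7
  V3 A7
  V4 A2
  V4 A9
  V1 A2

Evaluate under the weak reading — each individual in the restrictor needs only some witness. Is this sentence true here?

"it" takes "an animal" as antecedent — a donkey pronoun bound across the clause boundary.
Weak reading: every vet v with some examined-animal has at least one examined-animal a such that vaccinated(v,a).
Per vet: V1:✓  V2:✓  V3:✓  V5:✓
Every vet in the restrictor has a witness.

True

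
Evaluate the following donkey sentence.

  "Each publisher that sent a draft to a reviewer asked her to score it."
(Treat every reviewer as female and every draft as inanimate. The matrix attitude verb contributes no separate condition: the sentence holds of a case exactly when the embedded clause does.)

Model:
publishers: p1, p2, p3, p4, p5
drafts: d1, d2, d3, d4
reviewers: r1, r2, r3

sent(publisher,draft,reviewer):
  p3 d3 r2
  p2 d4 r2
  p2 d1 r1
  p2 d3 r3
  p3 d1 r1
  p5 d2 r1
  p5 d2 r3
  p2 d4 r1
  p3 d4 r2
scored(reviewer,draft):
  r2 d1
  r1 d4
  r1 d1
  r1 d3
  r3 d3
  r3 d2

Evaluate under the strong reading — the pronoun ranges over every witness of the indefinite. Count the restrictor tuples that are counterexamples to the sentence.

4

"her" takes "a reviewer" as antecedent and "it" takes "a draft"; both are donkey pronouns co-varying with the restrictor.
Strong reading: for every (p,d,r) with sent(p,d,r), scored(r,d).
Restrictor triples: (p2,d1,r1)→scored(r1,d1) ✓  (p2,d3,r3)→scored(r3,d3) ✓  (p2,d4,r1)→scored(r1,d4) ✓  (p2,d4,r2)→scored(r2,d4) ✗  (p3,d1,r1)→scored(r1,d1) ✓  (p3,d3,r2)→scored(r2,d3) ✗  (p3,d4,r2)→scored(r2,d4) ✗  (p5,d2,r1)→scored(r1,d2) ✗  (p5,d2,r3)→scored(r3,d2) ✓
Counterexamples (restrictor triples failing the scope): 4.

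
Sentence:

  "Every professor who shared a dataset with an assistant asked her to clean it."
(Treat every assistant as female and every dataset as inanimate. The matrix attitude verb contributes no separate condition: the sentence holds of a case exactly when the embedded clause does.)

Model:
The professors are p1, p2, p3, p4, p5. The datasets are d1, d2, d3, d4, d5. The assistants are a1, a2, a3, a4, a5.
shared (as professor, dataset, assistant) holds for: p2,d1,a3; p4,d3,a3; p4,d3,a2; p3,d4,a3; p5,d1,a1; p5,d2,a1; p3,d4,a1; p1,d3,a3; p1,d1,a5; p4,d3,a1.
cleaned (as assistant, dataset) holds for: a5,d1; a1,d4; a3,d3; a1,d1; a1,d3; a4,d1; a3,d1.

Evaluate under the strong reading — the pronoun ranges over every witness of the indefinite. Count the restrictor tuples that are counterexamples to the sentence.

3

"her" takes "an assistant" as antecedent and "it" takes "a dataset"; both are donkey pronouns co-varying with the restrictor.
Strong reading: for every (p,d,a) with shared(p,d,a), cleaned(a,d).
Restrictor triples: (p1,d1,a5)→cleaned(a5,d1) ✓  (p1,d3,a3)→cleaned(a3,d3) ✓  (p2,d1,a3)→cleaned(a3,d1) ✓  (p3,d4,a1)→cleaned(a1,d4) ✓  (p3,d4,a3)→cleaned(a3,d4) ✗  (p4,d3,a1)→cleaned(a1,d3) ✓  (p4,d3,a2)→cleaned(a2,d3) ✗  (p4,d3,a3)→cleaned(a3,d3) ✓  (p5,d1,a1)→cleaned(a1,d1) ✓  (p5,d2,a1)→cleaned(a1,d2) ✗
Counterexamples (restrictor triples failing the scope): 3.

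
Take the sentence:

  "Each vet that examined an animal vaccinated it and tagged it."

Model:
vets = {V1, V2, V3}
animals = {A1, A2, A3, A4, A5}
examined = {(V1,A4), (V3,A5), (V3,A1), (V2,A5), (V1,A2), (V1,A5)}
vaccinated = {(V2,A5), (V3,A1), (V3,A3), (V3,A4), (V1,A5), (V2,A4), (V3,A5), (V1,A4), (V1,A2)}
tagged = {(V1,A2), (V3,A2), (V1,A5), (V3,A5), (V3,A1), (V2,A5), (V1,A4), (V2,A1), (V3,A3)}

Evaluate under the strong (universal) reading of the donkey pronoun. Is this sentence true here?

"it" takes "an animal" as antecedent — a donkey pronoun bound across the clause boundary.
Strong reading: for every (v,a) with examined(v,a), vaccinated(v,a) ∧ tagged(v,a).
Restrictor pairs: (V1,A2) ✓  (V1,A4) ✓  (V1,A5) ✓  (V2,A5) ✓  (V3,A1) ✓  (V3,A5) ✓
Every restrictor pair satisfies the scope.

True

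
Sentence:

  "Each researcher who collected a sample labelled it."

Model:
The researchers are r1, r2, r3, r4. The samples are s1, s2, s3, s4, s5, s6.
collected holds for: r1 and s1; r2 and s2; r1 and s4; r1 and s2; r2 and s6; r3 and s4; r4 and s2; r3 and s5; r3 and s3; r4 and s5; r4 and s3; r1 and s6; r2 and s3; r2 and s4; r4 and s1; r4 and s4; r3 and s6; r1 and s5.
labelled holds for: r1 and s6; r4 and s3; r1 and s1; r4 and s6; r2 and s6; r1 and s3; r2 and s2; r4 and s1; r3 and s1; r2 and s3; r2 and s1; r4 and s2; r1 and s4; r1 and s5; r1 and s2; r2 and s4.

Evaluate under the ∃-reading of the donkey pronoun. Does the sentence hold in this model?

False

"it" takes "a sample" as antecedent — a donkey pronoun bound across the clause boundary.
Weak reading: every researcher r with some collected-sample has at least one collected-sample s such that labelled(r,s).
Per researcher: r1:✓  r2:✓  r3:✗  r4:✓
r3 has no witness among its collected-samples.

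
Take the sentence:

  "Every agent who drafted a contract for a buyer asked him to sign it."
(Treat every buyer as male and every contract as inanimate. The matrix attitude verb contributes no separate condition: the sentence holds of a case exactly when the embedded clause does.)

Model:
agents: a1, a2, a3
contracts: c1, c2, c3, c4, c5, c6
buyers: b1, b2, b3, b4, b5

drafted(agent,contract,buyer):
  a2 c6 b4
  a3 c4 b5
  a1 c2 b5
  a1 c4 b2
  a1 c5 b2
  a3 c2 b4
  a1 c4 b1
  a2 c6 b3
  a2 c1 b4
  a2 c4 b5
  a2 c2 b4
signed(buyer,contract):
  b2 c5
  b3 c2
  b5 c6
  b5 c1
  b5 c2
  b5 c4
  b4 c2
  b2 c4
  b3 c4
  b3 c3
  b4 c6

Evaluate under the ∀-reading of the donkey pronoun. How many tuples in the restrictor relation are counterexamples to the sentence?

3

"him" takes "a buyer" as antecedent and "it" takes "a contract"; both are donkey pronouns co-varying with the restrictor.
Strong reading: for every (a,c,b) with drafted(a,c,b), signed(b,c).
Restrictor triples: (a1,c2,b5)→signed(b5,c2) ✓  (a1,c4,b1)→signed(b1,c4) ✗  (a1,c4,b2)→signed(b2,c4) ✓  (a1,c5,b2)→signed(b2,c5) ✓  (a2,c1,b4)→signed(b4,c1) ✗  (a2,c2,b4)→signed(b4,c2) ✓  (a2,c4,b5)→signed(b5,c4) ✓  (a2,c6,b3)→signed(b3,c6) ✗  (a2,c6,b4)→signed(b4,c6) ✓  (a3,c2,b4)→signed(b4,c2) ✓  (a3,c4,b5)→signed(b5,c4) ✓
Counterexamples (restrictor triples failing the scope): 3.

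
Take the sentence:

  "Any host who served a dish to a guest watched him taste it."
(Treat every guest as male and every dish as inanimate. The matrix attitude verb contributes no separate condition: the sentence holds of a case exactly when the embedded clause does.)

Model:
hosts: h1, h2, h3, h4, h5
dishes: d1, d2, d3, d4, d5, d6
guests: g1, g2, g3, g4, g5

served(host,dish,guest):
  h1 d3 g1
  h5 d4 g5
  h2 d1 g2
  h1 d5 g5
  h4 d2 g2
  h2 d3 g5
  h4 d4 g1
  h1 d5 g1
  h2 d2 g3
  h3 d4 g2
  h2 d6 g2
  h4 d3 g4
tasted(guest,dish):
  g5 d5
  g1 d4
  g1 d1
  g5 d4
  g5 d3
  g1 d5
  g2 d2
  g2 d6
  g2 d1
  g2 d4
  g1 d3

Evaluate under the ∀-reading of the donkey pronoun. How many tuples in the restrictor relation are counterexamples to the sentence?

2

"him" takes "a guest" as antecedent and "it" takes "a dish"; both are donkey pronouns co-varying with the restrictor.
Strong reading: for every (h,d,g) with served(h,d,g), tasted(g,d).
Restrictor triples: (h1,d3,g1)→tasted(g1,d3) ✓  (h1,d5,g1)→tasted(g1,d5) ✓  (h1,d5,g5)→tasted(g5,d5) ✓  (h2,d1,g2)→tasted(g2,d1) ✓  (h2,d2,g3)→tasted(g3,d2) ✗  (h2,d3,g5)→tasted(g5,d3) ✓  (h2,d6,g2)→tasted(g2,d6) ✓  (h3,d4,g2)→tasted(g2,d4) ✓  (h4,d2,g2)→tasted(g2,d2) ✓  (h4,d3,g4)→tasted(g4,d3) ✗  (h4,d4,g1)→tasted(g1,d4) ✓  (h5,d4,g5)→tasted(g5,d4) ✓
Counterexamples (restrictor triples failing the scope): 2.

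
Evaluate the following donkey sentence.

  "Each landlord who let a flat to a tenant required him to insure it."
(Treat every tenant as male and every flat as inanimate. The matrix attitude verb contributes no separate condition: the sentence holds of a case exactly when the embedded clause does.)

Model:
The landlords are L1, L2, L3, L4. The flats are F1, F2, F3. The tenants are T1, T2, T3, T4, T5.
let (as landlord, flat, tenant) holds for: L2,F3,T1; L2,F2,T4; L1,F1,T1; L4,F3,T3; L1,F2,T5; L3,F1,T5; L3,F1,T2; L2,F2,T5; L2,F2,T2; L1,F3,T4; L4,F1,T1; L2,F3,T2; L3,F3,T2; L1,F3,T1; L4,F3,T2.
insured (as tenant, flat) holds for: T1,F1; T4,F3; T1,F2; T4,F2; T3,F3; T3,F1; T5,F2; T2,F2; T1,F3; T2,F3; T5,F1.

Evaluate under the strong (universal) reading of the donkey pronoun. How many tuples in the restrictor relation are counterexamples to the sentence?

"him" takes "a tenant" as antecedent and "it" takes "a flat"; both are donkey pronouns co-varying with the restrictor.
Strong reading: for every (l,f,t) with let(l,f,t), insured(t,f).
Restrictor triples: (L1,F1,T1)→insured(T1,F1) ✓  (L1,F2,T5)→insured(T5,F2) ✓  (L1,F3,T1)→insured(T1,F3) ✓  (L1,F3,T4)→insured(T4,F3) ✓  (L2,F2,T2)→insured(T2,F2) ✓  (L2,F2,T4)→insured(T4,F2) ✓  (L2,F2,T5)→insured(T5,F2) ✓  (L2,F3,T1)→insured(T1,F3) ✓  (L2,F3,T2)→insured(T2,F3) ✓  (L3,F1,T2)→insured(T2,F1) ✗  (L3,F1,T5)→insured(T5,F1) ✓  (L3,F3,T2)→insured(T2,F3) ✓  (L4,F1,T1)→insured(T1,F1) ✓  (L4,F3,T2)→insured(T2,F3) ✓  (L4,F3,T3)→insured(T3,F3) ✓
Counterexamples (restrictor triples failing the scope): 1.

1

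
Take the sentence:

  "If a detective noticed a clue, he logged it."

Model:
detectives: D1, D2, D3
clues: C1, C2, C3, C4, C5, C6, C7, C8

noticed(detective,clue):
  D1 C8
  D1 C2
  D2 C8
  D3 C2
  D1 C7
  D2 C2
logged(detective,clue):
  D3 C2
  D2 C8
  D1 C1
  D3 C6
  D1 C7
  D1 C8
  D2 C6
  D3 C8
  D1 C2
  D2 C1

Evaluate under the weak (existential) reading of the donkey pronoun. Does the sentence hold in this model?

True

"it" takes "a clue" as antecedent — a donkey pronoun bound across the clause boundary.
Weak reading: every detective d with some noticed-clue has at least one noticed-clue c such that logged(d,c).
Per detective: D1:✓  D2:✓  D3:✓
Every detective in the restrictor has a witness.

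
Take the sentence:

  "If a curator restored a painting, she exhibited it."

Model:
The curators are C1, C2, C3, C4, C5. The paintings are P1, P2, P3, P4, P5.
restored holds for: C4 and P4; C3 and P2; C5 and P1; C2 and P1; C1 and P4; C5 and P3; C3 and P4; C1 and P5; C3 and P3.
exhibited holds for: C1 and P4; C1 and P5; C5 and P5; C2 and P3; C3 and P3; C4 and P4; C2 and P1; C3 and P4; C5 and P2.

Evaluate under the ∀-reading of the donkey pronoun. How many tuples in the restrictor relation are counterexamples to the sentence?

3

"it" takes "a painting" as antecedent — a donkey pronoun bound across the clause boundary.
Strong reading: for every (c,p) with restored(c,p), exhibited(c,p).
Restrictor pairs: (C1,P4) ✓  (C1,P5) ✓  (C2,P1) ✓  (C3,P2) ✗  (C3,P3) ✓  (C3,P4) ✓  (C4,P4) ✓  (C5,P1) ✗  (C5,P3) ✗
Counterexamples (restrictor pairs failing the scope): 3.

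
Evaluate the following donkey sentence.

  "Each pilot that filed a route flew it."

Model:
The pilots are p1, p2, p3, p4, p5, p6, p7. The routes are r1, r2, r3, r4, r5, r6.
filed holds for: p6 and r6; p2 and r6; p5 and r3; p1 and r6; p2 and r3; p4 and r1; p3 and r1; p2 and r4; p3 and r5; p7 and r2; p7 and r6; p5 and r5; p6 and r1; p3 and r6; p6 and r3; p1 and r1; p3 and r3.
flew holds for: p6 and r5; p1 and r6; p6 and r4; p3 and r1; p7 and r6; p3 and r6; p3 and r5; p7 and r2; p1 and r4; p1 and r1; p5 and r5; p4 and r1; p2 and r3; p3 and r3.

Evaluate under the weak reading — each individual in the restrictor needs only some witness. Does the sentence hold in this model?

False

"it" takes "a route" as antecedent — a donkey pronoun bound across the clause boundary.
Weak reading: every pilot p with some filed-route has at least one filed-route r such that flew(p,r).
Per pilot: p1:✓  p2:✓  p3:✓  p4:✓  p5:✓  p6:✗  p7:✓
p6 has no witness among its filed-routes.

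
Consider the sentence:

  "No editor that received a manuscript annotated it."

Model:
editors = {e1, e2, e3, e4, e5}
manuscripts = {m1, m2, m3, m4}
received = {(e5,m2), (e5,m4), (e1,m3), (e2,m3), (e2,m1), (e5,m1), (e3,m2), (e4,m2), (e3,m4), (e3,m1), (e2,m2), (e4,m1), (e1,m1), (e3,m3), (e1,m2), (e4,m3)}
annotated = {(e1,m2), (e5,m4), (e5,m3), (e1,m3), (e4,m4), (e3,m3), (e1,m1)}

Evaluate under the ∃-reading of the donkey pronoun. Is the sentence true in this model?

"it" takes "a manuscript" as antecedent — a donkey pronoun bound across the clause boundary.
Truth condition: for no (e,m) with received(e,m) does annotated(e,m) hold.
Restrictor pairs — does the scope hold? (e1,m1):holds  (e1,m2):holds  (e1,m3):holds  (e2,m1):fails  (e2,m2):fails  (e2,m3):fails  (e3,m1):fails  (e3,m2):fails  (e3,m3):holds  (e3,m4):fails  (e4,m1):fails  (e4,m2):fails  (e4,m3):fails  (e5,m1):fails  (e5,m2):fails  (e5,m4):holds
Scope holds for 5 pair(s), so the sentence is false.

False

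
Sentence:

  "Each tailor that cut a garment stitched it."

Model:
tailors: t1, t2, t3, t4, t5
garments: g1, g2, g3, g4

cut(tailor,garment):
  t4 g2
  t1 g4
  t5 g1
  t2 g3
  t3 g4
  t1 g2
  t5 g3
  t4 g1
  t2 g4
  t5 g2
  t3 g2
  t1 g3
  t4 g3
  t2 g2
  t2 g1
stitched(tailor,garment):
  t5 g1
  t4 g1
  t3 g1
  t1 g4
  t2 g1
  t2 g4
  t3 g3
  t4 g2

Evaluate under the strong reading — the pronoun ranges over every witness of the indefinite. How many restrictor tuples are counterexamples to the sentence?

"it" takes "a garment" as antecedent — a donkey pronoun bound across the clause boundary.
Strong reading: for every (t,g) with cut(t,g), stitched(t,g).
Restrictor pairs: (t1,g2) ✗  (t1,g3) ✗  (t1,g4) ✓  (t2,g1) ✓  (t2,g2) ✗  (t2,g3) ✗  (t2,g4) ✓  (t3,g2) ✗  (t3,g4) ✗  (t4,g1) ✓  (t4,g2) ✓  (t4,g3) ✗  (t5,g1) ✓  (t5,g2) ✗  (t5,g3) ✗
Counterexamples (restrictor pairs failing the scope): 9.

9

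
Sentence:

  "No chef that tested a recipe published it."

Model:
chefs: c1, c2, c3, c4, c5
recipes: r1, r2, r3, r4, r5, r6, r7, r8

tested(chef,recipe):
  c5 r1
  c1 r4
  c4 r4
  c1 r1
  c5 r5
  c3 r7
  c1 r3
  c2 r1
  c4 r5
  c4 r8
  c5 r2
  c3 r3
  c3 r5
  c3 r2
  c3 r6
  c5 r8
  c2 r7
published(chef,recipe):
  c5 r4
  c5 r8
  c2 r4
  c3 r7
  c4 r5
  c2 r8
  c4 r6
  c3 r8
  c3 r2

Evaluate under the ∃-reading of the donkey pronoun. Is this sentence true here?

"it" takes "a recipe" as antecedent — a donkey pronoun bound across the clause boundary.
Truth condition: for no (c,r) with tested(c,r) does published(c,r) hold.
Restrictor pairs — does the scope hold? (c1,r1):fails  (c1,r3):fails  (c1,r4):fails  (c2,r1):fails  (c2,r7):fails  (c3,r2):holds  (c3,r3):fails  (c3,r5):fails  (c3,r6):fails  (c3,r7):holds  (c4,r4):fails  (c4,r5):holds  (c4,r8):fails  (c5,r1):fails  (c5,r2):fails  (c5,r5):fails  (c5,r8):holds
Scope holds for 4 pair(s), so the sentence is false.

False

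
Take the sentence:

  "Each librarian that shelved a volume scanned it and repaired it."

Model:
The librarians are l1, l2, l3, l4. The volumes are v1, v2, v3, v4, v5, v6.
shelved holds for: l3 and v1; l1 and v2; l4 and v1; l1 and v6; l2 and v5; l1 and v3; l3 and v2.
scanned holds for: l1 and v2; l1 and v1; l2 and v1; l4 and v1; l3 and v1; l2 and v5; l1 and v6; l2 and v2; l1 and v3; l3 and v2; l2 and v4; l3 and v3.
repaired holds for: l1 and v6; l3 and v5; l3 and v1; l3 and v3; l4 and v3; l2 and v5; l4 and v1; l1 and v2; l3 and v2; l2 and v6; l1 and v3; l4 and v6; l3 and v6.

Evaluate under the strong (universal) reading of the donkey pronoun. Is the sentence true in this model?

True

"it" takes "a volume" as antecedent — a donkey pronoun bound across the clause boundary.
Strong reading: for every (l,v) with shelved(l,v), scanned(l,v) ∧ repaired(l,v).
Restrictor pairs: (l1,v2) ✓  (l1,v3) ✓  (l1,v6) ✓  (l2,v5) ✓  (l3,v1) ✓  (l3,v2) ✓  (l4,v1) ✓
Every restrictor pair satisfies the scope.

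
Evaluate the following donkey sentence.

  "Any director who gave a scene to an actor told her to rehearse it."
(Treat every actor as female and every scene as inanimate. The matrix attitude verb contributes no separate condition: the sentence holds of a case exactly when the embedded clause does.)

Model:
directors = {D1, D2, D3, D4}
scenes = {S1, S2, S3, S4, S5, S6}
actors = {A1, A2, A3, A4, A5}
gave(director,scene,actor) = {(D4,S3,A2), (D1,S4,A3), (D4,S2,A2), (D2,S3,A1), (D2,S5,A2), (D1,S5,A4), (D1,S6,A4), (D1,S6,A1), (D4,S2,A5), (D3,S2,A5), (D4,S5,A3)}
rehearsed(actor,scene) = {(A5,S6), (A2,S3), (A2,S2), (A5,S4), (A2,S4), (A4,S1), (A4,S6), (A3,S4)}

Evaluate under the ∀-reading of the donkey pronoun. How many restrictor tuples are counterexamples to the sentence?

7

"her" takes "an actor" as antecedent and "it" takes "a scene"; both are donkey pronouns co-varying with the restrictor.
Strong reading: for every (d,s,a) with gave(d,s,a), rehearsed(a,s).
Restrictor triples: (D1,S4,A3)→rehearsed(A3,S4) ✓  (D1,S5,A4)→rehearsed(A4,S5) ✗  (D1,S6,A1)→rehearsed(A1,S6) ✗  (D1,S6,A4)→rehearsed(A4,S6) ✓  (D2,S3,A1)→rehearsed(A1,S3) ✗  (D2,S5,A2)→rehearsed(A2,S5) ✗  (D3,S2,A5)→rehearsed(A5,S2) ✗  (D4,S2,A2)→rehearsed(A2,S2) ✓  (D4,S2,A5)→rehearsed(A5,S2) ✗  (D4,S3,A2)→rehearsed(A2,S3) ✓  (D4,S5,A3)→rehearsed(A3,S5) ✗
Counterexamples (restrictor triples failing the scope): 7.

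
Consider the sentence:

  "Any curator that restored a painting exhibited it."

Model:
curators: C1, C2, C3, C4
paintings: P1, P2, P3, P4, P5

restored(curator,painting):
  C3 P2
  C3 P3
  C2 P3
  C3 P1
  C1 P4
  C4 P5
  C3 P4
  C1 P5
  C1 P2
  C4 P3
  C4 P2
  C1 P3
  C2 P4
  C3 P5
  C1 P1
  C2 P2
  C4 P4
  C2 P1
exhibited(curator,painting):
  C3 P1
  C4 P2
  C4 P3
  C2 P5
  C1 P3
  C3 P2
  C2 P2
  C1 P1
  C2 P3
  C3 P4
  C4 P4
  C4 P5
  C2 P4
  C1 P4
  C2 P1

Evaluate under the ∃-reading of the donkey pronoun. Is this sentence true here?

True

"it" takes "a painting" as antecedent — a donkey pronoun bound across the clause boundary.
Weak reading: every curator c with some restored-painting has at least one restored-painting p such that exhibited(c,p).
Per curator: C1:✓  C2:✓  C3:✓  C4:✓
Every curator in the restrictor has a witness.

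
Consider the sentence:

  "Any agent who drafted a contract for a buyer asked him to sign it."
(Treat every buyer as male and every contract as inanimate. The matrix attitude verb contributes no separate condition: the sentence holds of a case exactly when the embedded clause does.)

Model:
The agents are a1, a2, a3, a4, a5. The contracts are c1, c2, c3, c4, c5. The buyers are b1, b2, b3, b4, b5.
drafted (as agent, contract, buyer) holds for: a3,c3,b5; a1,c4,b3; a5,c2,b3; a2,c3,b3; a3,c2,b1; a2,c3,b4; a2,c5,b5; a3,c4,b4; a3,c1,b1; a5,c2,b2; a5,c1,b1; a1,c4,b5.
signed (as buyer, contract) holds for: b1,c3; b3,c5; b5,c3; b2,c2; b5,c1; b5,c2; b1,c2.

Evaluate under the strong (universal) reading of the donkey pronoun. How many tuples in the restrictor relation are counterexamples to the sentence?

9

"him" takes "a buyer" as antecedent and "it" takes "a contract"; both are donkey pronouns co-varying with the restrictor.
Strong reading: for every (a,c,b) with drafted(a,c,b), signed(b,c).
Restrictor triples: (a1,c4,b3)→signed(b3,c4) ✗  (a1,c4,b5)→signed(b5,c4) ✗  (a2,c3,b3)→signed(b3,c3) ✗  (a2,c3,b4)→signed(b4,c3) ✗  (a2,c5,b5)→signed(b5,c5) ✗  (a3,c1,b1)→signed(b1,c1) ✗  (a3,c2,b1)→signed(b1,c2) ✓  (a3,c3,b5)→signed(b5,c3) ✓  (a3,c4,b4)→signed(b4,c4) ✗  (a5,c1,b1)→signed(b1,c1) ✗  (a5,c2,b2)→signed(b2,c2) ✓  (a5,c2,b3)→signed(b3,c2) ✗
Counterexamples (restrictor triples failing the scope): 9.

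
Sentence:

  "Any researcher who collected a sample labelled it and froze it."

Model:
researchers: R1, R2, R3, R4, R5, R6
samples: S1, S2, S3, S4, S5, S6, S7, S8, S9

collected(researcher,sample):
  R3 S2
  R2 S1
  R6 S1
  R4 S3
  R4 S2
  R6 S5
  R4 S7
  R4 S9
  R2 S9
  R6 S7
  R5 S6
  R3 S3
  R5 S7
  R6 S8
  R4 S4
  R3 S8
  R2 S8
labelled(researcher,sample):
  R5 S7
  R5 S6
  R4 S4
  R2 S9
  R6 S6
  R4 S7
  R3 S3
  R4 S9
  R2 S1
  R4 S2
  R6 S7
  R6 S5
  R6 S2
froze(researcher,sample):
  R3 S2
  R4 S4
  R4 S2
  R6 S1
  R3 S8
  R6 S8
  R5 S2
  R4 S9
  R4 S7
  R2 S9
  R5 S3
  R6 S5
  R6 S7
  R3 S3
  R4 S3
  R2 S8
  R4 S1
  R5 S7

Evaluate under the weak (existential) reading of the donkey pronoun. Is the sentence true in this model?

"it" takes "a sample" as antecedent — a donkey pronoun bound across the clause boundary.
Weak reading: every researcher r with some collected-sample has at least one collected-sample s such that labelled(r,s) ∧ froze(r,s).
Per researcher: R2:✓  R3:✓  R4:✓  R5:✓  R6:✓
Every researcher in the restrictor has a witness.

True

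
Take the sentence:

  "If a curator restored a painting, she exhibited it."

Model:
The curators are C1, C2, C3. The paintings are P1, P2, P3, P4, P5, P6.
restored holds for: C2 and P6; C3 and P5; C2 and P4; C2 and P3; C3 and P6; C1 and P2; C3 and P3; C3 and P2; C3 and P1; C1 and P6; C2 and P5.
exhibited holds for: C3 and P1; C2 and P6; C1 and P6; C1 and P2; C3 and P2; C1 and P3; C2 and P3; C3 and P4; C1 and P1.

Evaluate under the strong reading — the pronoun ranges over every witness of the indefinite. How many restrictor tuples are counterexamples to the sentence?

"it" takes "a painting" as antecedent — a donkey pronoun bound across the clause boundary.
Strong reading: for every (c,p) with restored(c,p), exhibited(c,p).
Restrictor pairs: (C1,P2) ✓  (C1,P6) ✓  (C2,P3) ✓  (C2,P4) ✗  (C2,P5) ✗  (C2,P6) ✓  (C3,P1) ✓  (C3,P2) ✓  (C3,P3) ✗  (C3,P5) ✗  (C3,P6) ✗
Counterexamples (restrictor pairs failing the scope): 5.

5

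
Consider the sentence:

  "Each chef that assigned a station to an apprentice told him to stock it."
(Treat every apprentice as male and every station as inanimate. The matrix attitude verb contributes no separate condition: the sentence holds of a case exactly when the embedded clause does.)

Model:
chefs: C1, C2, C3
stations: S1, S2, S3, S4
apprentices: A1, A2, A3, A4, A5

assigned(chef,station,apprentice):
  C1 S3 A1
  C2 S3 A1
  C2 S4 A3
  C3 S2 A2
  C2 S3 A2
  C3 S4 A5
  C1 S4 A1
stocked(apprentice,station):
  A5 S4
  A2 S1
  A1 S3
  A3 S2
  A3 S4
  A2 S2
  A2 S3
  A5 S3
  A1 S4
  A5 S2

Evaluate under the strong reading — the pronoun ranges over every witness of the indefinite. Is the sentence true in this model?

"him" takes "an apprentice" as antecedent and "it" takes "a station"; both are donkey pronouns co-varying with the restrictor.
Strong reading: for every (c,s,a) with assigned(c,s,a), stocked(a,s).
Restrictor triples: (C1,S3,A1)→stocked(A1,S3) ✓  (C1,S4,A1)→stocked(A1,S4) ✓  (C2,S3,A1)→stocked(A1,S3) ✓  (C2,S3,A2)→stocked(A2,S3) ✓  (C2,S4,A3)→stocked(A3,S4) ✓  (C3,S2,A2)→stocked(A2,S2) ✓  (C3,S4,A5)→stocked(A5,S4) ✓
Every restrictor triple satisfies the scope.

True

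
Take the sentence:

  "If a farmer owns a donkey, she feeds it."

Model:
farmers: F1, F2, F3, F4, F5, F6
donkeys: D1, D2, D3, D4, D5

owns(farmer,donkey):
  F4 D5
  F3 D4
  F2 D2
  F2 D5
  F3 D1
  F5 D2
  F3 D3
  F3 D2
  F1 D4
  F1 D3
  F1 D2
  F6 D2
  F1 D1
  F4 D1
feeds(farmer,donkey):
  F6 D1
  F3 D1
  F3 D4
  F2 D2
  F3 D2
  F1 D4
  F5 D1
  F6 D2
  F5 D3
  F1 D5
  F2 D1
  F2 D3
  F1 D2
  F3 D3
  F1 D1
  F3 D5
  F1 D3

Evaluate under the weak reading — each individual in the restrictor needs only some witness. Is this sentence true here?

"it" takes "a donkey" as antecedent — a donkey pronoun bound across the clause boundary.
Weak reading: every farmer f with some owns-donkey has at least one owns-donkey d such that feeds(f,d).
Per farmer: F1:✓  F2:✓  F3:✓  F4:✗  F5:✗  F6:✓
F4 has no witness among its owns-donkeys.

False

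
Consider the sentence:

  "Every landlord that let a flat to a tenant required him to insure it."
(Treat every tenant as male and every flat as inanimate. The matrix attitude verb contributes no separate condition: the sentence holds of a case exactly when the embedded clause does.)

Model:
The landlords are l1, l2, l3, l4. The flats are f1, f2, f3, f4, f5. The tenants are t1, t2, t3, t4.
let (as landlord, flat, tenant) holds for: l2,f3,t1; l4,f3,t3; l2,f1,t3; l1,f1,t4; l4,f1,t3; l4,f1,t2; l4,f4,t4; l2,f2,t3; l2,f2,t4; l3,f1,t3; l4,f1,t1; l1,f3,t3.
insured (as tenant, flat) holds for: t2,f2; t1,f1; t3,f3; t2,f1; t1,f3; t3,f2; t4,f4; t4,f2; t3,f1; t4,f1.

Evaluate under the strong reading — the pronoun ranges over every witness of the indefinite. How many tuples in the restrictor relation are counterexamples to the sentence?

0

"him" takes "a tenant" as antecedent and "it" takes "a flat"; both are donkey pronouns co-varying with the restrictor.
Strong reading: for every (l,f,t) with let(l,f,t), insured(t,f).
Restrictor triples: (l1,f1,t4)→insured(t4,f1) ✓  (l1,f3,t3)→insured(t3,f3) ✓  (l2,f1,t3)→insured(t3,f1) ✓  (l2,f2,t3)→insured(t3,f2) ✓  (l2,f2,t4)→insured(t4,f2) ✓  (l2,f3,t1)→insured(t1,f3) ✓  (l3,f1,t3)→insured(t3,f1) ✓  (l4,f1,t1)→insured(t1,f1) ✓  (l4,f1,t2)→insured(t2,f1) ✓  (l4,f1,t3)→insured(t3,f1) ✓  (l4,f3,t3)→insured(t3,f3) ✓  (l4,f4,t4)→insured(t4,f4) ✓
Counterexamples (restrictor triples failing the scope): 0.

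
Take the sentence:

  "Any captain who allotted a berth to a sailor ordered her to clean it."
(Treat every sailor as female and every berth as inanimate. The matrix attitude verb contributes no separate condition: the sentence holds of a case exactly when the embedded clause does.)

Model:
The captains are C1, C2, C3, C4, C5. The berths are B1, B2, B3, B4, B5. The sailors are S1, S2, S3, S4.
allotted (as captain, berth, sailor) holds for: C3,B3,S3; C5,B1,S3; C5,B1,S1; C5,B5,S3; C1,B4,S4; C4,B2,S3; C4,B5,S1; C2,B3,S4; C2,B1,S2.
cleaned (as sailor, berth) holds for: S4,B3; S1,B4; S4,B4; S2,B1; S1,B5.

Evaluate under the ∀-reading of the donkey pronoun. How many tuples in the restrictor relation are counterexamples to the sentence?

"her" takes "a sailor" as antecedent and "it" takes "a berth"; both are donkey pronouns co-varying with the restrictor.
Strong reading: for every (c,b,s) with allotted(c,b,s), cleaned(s,b).
Restrictor triples: (C1,B4,S4)→cleaned(S4,B4) ✓  (C2,B1,S2)→cleaned(S2,B1) ✓  (C2,B3,S4)→cleaned(S4,B3) ✓  (C3,B3,S3)→cleaned(S3,B3) ✗  (C4,B2,S3)→cleaned(S3,B2) ✗  (C4,B5,S1)→cleaned(S1,B5) ✓  (C5,B1,S1)→cleaned(S1,B1) ✗  (C5,B1,S3)→cleaned(S3,B1) ✗  (C5,B5,S3)→cleaned(S3,B5) ✗
Counterexamples (restrictor triples failing the scope): 5.

5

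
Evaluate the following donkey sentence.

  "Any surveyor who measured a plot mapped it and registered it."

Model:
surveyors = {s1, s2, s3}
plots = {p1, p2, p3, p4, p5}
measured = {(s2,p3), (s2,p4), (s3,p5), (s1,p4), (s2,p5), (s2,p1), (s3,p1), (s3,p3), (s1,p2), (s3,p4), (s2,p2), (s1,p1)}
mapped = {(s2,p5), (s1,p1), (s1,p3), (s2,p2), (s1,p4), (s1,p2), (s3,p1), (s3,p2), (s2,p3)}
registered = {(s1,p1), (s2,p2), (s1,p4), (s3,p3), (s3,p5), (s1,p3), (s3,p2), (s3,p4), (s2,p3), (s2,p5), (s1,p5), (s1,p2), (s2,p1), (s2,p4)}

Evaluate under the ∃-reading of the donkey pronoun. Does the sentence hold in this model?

False

"it" takes "a plot" as antecedent — a donkey pronoun bound across the clause boundary.
Weak reading: every surveyor s with some measured-plot has at least one measured-plot p such that mapped(s,p) ∧ registered(s,p).
Per surveyor: s1:✓  s2:✓  s3:✗
s3 has no witness among its measured-plots.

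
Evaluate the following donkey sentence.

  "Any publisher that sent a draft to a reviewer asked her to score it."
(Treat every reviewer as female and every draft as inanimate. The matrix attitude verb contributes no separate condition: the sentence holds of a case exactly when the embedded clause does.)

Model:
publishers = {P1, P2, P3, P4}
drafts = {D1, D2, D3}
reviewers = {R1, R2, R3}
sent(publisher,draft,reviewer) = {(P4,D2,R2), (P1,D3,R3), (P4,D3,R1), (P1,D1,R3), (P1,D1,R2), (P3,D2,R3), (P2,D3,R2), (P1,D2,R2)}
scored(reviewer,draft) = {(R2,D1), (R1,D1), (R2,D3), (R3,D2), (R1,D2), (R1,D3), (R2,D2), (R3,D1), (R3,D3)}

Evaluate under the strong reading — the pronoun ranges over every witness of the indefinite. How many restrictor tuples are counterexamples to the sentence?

0

"her" takes "a reviewer" as antecedent and "it" takes "a draft"; both are donkey pronouns co-varying with the restrictor.
Strong reading: for every (p,d,r) with sent(p,d,r), scored(r,d).
Restrictor triples: (P1,D1,R2)→scored(R2,D1) ✓  (P1,D1,R3)→scored(R3,D1) ✓  (P1,D2,R2)→scored(R2,D2) ✓  (P1,D3,R3)→scored(R3,D3) ✓  (P2,D3,R2)→scored(R2,D3) ✓  (P3,D2,R3)→scored(R3,D2) ✓  (P4,D2,R2)→scored(R2,D2) ✓  (P4,D3,R1)→scored(R1,D3) ✓
Counterexamples (restrictor triples failing the scope): 0.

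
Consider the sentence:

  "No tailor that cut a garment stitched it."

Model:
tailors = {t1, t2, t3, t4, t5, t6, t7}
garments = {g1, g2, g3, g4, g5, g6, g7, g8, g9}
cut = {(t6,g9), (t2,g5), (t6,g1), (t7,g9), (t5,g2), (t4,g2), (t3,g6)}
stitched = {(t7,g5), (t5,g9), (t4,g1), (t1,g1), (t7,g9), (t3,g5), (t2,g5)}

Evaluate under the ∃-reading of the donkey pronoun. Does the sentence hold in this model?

False

"it" takes "a garment" as antecedent — a donkey pronoun bound across the clause boundary.
Truth condition: for no (t,g) with cut(t,g) does stitched(t,g) hold.
Restrictor pairs — does the scope hold? (t2,g5):holds  (t3,g6):fails  (t4,g2):fails  (t5,g2):fails  (t6,g1):fails  (t6,g9):fails  (t7,g9):holds
Scope holds for 2 pair(s), so the sentence is false.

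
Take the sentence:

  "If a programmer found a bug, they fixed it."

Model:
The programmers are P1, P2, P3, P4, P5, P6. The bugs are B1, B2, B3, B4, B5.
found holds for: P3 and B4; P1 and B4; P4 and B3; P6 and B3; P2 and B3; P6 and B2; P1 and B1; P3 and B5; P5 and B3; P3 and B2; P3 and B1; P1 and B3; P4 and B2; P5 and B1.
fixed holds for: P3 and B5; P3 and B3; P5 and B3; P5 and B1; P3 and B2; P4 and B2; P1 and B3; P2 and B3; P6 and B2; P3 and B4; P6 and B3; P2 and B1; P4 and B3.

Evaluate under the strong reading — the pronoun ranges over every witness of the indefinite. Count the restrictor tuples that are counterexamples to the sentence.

3

"it" takes "a bug" as antecedent — a donkey pronoun bound across the clause boundary.
Strong reading: for every (p,b) with found(p,b), fixed(p,b).
Restrictor pairs: (P1,B1) ✗  (P1,B3) ✓  (P1,B4) ✗  (P2,B3) ✓  (P3,B1) ✗  (P3,B2) ✓  (P3,B4) ✓  (P3,B5) ✓  (P4,B2) ✓  (P4,B3) ✓  (P5,B1) ✓  (P5,B3) ✓  (P6,B2) ✓  (P6,B3) ✓
Counterexamples (restrictor pairs failing the scope): 3.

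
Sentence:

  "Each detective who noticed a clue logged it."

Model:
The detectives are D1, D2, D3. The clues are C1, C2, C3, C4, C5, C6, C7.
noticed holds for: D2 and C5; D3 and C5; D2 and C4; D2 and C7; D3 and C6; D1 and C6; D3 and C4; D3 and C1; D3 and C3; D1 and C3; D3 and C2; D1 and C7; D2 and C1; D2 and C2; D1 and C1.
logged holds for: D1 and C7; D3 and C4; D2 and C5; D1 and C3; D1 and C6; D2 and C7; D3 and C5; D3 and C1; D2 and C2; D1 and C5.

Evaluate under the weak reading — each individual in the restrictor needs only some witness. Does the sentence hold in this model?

"it" takes "a clue" as antecedent — a donkey pronoun bound across the clause boundary.
Weak reading: every detective d with some noticed-clue has at least one noticed-clue c such that logged(d,c).
Per detective: D1:✓  D2:✓  D3:✓
Every detective in the restrictor has a witness.

True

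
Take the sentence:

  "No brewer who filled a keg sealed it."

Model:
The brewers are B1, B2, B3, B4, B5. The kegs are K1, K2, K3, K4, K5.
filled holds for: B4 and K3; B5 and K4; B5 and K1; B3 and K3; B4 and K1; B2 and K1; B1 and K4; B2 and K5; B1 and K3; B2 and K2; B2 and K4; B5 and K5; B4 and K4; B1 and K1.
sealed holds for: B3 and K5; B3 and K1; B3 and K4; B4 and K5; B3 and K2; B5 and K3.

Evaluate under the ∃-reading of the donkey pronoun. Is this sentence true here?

True

"it" takes "a keg" as antecedent — a donkey pronoun bound across the clause boundary.
Truth condition: for no (b,k) with filled(b,k) does sealed(b,k) hold.
Restrictor pairs — does the scope hold? (B1,K1):fails  (B1,K3):fails  (B1,K4):fails  (B2,K1):fails  (B2,K2):fails  (B2,K4):fails  (B2,K5):fails  (B3,K3):fails  (B4,K1):fails  (B4,K3):fails  (B4,K4):fails  (B5,K1):fails  (B5,K4):fails  (B5,K5):fails
Scope holds for no restrictor pair, so the sentence is true.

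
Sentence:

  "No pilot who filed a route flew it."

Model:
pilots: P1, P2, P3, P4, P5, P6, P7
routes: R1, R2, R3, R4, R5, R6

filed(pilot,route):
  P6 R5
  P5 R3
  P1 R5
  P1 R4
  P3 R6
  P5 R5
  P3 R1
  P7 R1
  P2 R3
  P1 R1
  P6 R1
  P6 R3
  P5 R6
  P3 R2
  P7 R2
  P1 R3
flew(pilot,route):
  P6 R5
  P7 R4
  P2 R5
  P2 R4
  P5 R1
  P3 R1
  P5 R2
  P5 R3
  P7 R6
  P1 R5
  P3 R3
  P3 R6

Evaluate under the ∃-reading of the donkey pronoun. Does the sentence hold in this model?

"it" takes "a route" as antecedent — a donkey pronoun bound across the clause boundary.
Truth condition: for no (p,r) with filed(p,r) does flew(p,r) hold.
Restrictor pairs — does the scope hold? (P1,R1):fails  (P1,R3):fails  (P1,R4):fails  (P1,R5):holds  (P2,R3):fails  (P3,R1):holds  (P3,R2):fails  (P3,R6):holds  (P5,R3):holds  (P5,R5):fails  (P5,R6):fails  (P6,R1):fails  (P6,R3):fails  (P6,R5):holds  (P7,R1):fails  (P7,R2):fails
Scope holds for 5 pair(s), so the sentence is false.

False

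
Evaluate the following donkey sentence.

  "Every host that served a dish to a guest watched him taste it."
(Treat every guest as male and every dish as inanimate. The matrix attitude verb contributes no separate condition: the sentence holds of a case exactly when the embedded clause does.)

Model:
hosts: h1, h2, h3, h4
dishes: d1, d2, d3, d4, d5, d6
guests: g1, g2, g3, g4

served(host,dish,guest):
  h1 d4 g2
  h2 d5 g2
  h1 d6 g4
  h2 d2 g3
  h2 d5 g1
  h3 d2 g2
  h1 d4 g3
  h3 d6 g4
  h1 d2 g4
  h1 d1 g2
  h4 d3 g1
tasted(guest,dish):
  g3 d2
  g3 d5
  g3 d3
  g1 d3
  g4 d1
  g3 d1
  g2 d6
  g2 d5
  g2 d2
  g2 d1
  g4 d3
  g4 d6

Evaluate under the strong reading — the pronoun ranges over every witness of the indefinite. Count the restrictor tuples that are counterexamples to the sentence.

4

"him" takes "a guest" as antecedent and "it" takes "a dish"; both are donkey pronouns co-varying with the restrictor.
Strong reading: for every (h,d,g) with served(h,d,g), tasted(g,d).
Restrictor triples: (h1,d1,g2)→tasted(g2,d1) ✓  (h1,d2,g4)→tasted(g4,d2) ✗  (h1,d4,g2)→tasted(g2,d4) ✗  (h1,d4,g3)→tasted(g3,d4) ✗  (h1,d6,g4)→tasted(g4,d6) ✓  (h2,d2,g3)→tasted(g3,d2) ✓  (h2,d5,g1)→tasted(g1,d5) ✗  (h2,d5,g2)→tasted(g2,d5) ✓  (h3,d2,g2)→tasted(g2,d2) ✓  (h3,d6,g4)→tasted(g4,d6) ✓  (h4,d3,g1)→tasted(g1,d3) ✓
Counterexamples (restrictor triples failing the scope): 4.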